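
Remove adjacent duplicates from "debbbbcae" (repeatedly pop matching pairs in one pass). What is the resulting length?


Input: debbbbcae
Stack-based adjacent duplicate removal:
  Read 'd': push. Stack: d
  Read 'e': push. Stack: de
  Read 'b': push. Stack: deb
  Read 'b': matches stack top 'b' => pop. Stack: de
  Read 'b': push. Stack: deb
  Read 'b': matches stack top 'b' => pop. Stack: de
  Read 'c': push. Stack: dec
  Read 'a': push. Stack: deca
  Read 'e': push. Stack: decae
Final stack: "decae" (length 5)

5


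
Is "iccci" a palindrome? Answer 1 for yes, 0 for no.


Input: iccci
Reversed: iccci
  Compare pos 0 ('i') with pos 4 ('i'): match
  Compare pos 1 ('c') with pos 3 ('c'): match
Result: palindrome

1


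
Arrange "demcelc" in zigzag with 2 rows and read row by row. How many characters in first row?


Zigzag "demcelc" into 2 rows:
Placing characters:
  'd' => row 0
  'e' => row 1
  'm' => row 0
  'c' => row 1
  'e' => row 0
  'l' => row 1
  'c' => row 0
Rows:
  Row 0: "dmec"
  Row 1: "ecl"
First row length: 4

4


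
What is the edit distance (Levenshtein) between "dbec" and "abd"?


Computing edit distance: "dbec" -> "abd"
DP table:
           a    b    d
      0    1    2    3
  d   1    1    2    2
  b   2    2    1    2
  e   3    3    2    2
  c   4    4    3    3
Edit distance = dp[4][3] = 3

3


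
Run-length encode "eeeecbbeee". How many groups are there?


Input: eeeecbbeee
Scanning for consecutive runs:
  Group 1: 'e' x 4 (positions 0-3)
  Group 2: 'c' x 1 (positions 4-4)
  Group 3: 'b' x 2 (positions 5-6)
  Group 4: 'e' x 3 (positions 7-9)
Total groups: 4

4


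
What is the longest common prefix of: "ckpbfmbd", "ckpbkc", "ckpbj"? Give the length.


Words: ckpbfmbd, ckpbkc, ckpbj
  Position 0: all 'c' => match
  Position 1: all 'k' => match
  Position 2: all 'p' => match
  Position 3: all 'b' => match
  Position 4: ('f', 'k', 'j') => mismatch, stop
LCP = "ckpb" (length 4)

4


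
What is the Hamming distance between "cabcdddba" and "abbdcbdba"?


Comparing "cabcdddba" and "abbdcbdba" position by position:
  Position 0: 'c' vs 'a' => differ
  Position 1: 'a' vs 'b' => differ
  Position 2: 'b' vs 'b' => same
  Position 3: 'c' vs 'd' => differ
  Position 4: 'd' vs 'c' => differ
  Position 5: 'd' vs 'b' => differ
  Position 6: 'd' vs 'd' => same
  Position 7: 'b' vs 'b' => same
  Position 8: 'a' vs 'a' => same
Total differences (Hamming distance): 5

5


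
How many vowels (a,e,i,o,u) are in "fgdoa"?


Input: fgdoa
Checking each character:
  'f' at position 0: consonant
  'g' at position 1: consonant
  'd' at position 2: consonant
  'o' at position 3: vowel (running total: 1)
  'a' at position 4: vowel (running total: 2)
Total vowels: 2

2


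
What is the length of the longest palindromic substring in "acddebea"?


Input: "acddebea"
Checking substrings for palindromes:
  [4:7] "ebe" (len 3) => palindrome
  [2:4] "dd" (len 2) => palindrome
Longest palindromic substring: "ebe" with length 3

3


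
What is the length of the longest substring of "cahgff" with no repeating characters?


Input: "cahgff"
Sliding window (track last position of each char):
  Position 0 ('c'): window [0,0] length 1 -- new best
  Position 1 ('a'): window [0,1] length 2 -- new best
  Position 2 ('h'): window [0,2] length 3 -- new best
  Position 3 ('g'): window [0,3] length 4 -- new best
  Position 4 ('f'): window [0,4] length 5 -- new best
  Position 5 ('f'): repeat (last at 4), move window start to 5
  Position 5 ('f'): window [5,5] length 1
Longest substring with no repeats: "cahgf" with length 5

5


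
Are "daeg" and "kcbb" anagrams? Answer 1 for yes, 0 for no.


Strings: "daeg", "kcbb"
Sorted first:  adeg
Sorted second: bbck
Differ at position 0: 'a' vs 'b' => not anagrams

0


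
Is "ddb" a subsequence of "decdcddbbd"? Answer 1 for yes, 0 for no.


Check if "ddb" is a subsequence of "decdcddbbd"
Greedy scan:
  Position 0 ('d'): matches sub[0] = 'd'
  Position 1 ('e'): no match needed
  Position 2 ('c'): no match needed
  Position 3 ('d'): matches sub[1] = 'd'
  Position 4 ('c'): no match needed
  Position 5 ('d'): no match needed
  Position 6 ('d'): no match needed
  Position 7 ('b'): matches sub[2] = 'b'
  Position 8 ('b'): no match needed
  Position 9 ('d'): no match needed
All 3 characters matched => is a subsequence

1


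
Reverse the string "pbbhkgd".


Input: pbbhkgd
Reading characters right to left:
  Position 6: 'd'
  Position 5: 'g'
  Position 4: 'k'
  Position 3: 'h'
  Position 2: 'b'
  Position 1: 'b'
  Position 0: 'p'
Reversed: dgkhbbp

dgkhbbp


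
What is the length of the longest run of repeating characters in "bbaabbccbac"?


Input: "bbaabbccbac"
Scanning for longest run:
  Position 1 ('b'): continues run of 'b', length=2
  Position 2 ('a'): new char, reset run to 1
  Position 3 ('a'): continues run of 'a', length=2
  Position 4 ('b'): new char, reset run to 1
  Position 5 ('b'): continues run of 'b', length=2
  Position 6 ('c'): new char, reset run to 1
  Position 7 ('c'): continues run of 'c', length=2
  Position 8 ('b'): new char, reset run to 1
  Position 9 ('a'): new char, reset run to 1
  Position 10 ('c'): new char, reset run to 1
Longest run: 'b' with length 2

2


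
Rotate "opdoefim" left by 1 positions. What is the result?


Input: "opdoefim", rotate left by 1
First 1 characters: "o"
Remaining characters: "pdoefim"
Concatenate remaining + first: "pdoefim" + "o" = "pdoefimo"

pdoefimo


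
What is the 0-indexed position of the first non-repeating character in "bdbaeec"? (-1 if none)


Input: bdbaeec
Character frequencies:
  'a': 1
  'b': 2
  'c': 1
  'd': 1
  'e': 2
Scanning left to right for freq == 1:
  Position 0 ('b'): freq=2, skip
  Position 1 ('d'): unique! => answer = 1

1


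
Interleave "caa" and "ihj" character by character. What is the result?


Interleaving "caa" and "ihj":
  Position 0: 'c' from first, 'i' from second => "ci"
  Position 1: 'a' from first, 'h' from second => "ah"
  Position 2: 'a' from first, 'j' from second => "aj"
Result: ciahaj

ciahaj


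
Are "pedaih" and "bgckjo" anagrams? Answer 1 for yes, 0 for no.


Strings: "pedaih", "bgckjo"
Sorted first:  adehip
Sorted second: bcgjko
Differ at position 0: 'a' vs 'b' => not anagrams

0


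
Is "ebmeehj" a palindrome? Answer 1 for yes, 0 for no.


Input: ebmeehj
Reversed: jheembe
  Compare pos 0 ('e') with pos 6 ('j'): MISMATCH
  Compare pos 1 ('b') with pos 5 ('h'): MISMATCH
  Compare pos 2 ('m') with pos 4 ('e'): MISMATCH
Result: not a palindrome

0


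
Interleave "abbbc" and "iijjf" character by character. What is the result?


Interleaving "abbbc" and "iijjf":
  Position 0: 'a' from first, 'i' from second => "ai"
  Position 1: 'b' from first, 'i' from second => "bi"
  Position 2: 'b' from first, 'j' from second => "bj"
  Position 3: 'b' from first, 'j' from second => "bj"
  Position 4: 'c' from first, 'f' from second => "cf"
Result: aibibjbjcf

aibibjbjcf


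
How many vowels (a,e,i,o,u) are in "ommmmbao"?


Input: ommmmbao
Checking each character:
  'o' at position 0: vowel (running total: 1)
  'm' at position 1: consonant
  'm' at position 2: consonant
  'm' at position 3: consonant
  'm' at position 4: consonant
  'b' at position 5: consonant
  'a' at position 6: vowel (running total: 2)
  'o' at position 7: vowel (running total: 3)
Total vowels: 3

3


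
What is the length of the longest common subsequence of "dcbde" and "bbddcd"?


LCS of "dcbde" and "bbddcd"
DP table:
           b    b    d    d    c    d
      0    0    0    0    0    0    0
  d   0    0    0    1    1    1    1
  c   0    0    0    1    1    2    2
  b   0    1    1    1    1    2    2
  d   0    1    1    2    2    2    3
  e   0    1    1    2    2    2    3
LCS length = dp[5][6] = 3

3


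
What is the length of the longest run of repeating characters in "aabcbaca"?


Input: "aabcbaca"
Scanning for longest run:
  Position 1 ('a'): continues run of 'a', length=2
  Position 2 ('b'): new char, reset run to 1
  Position 3 ('c'): new char, reset run to 1
  Position 4 ('b'): new char, reset run to 1
  Position 5 ('a'): new char, reset run to 1
  Position 6 ('c'): new char, reset run to 1
  Position 7 ('a'): new char, reset run to 1
Longest run: 'a' with length 2

2


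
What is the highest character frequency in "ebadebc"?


Input: ebadebc
Character counts:
  'a': 1
  'b': 2
  'c': 1
  'd': 1
  'e': 2
Maximum frequency: 2

2


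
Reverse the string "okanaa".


Input: okanaa
Reading characters right to left:
  Position 5: 'a'
  Position 4: 'a'
  Position 3: 'n'
  Position 2: 'a'
  Position 1: 'k'
  Position 0: 'o'
Reversed: aanako

aanako


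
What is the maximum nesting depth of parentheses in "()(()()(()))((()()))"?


Input: "()(()()(()))((()()))"
Tracking depth:
  Position 0 '(': depth becomes 1
  Position 1 ')': depth becomes 0
  Position 2 '(': depth becomes 1
  Position 3 '(': depth becomes 2
  Position 4 ')': depth becomes 1
  Position 5 '(': depth becomes 2
  Position 6 ')': depth becomes 1
  Position 7 '(': depth becomes 2
  Position 8 '(': depth becomes 3
  Position 9 ')': depth becomes 2
  Position 10 ')': depth becomes 1
  Position 11 ')': depth becomes 0
  Position 12 '(': depth becomes 1
  Position 13 '(': depth becomes 2
  Position 14 '(': depth becomes 3
  Position 15 ')': depth becomes 2
  Position 16 '(': depth becomes 3
  Position 17 ')': depth becomes 2
  Position 18 ')': depth becomes 1
  Position 19 ')': depth becomes 0
Maximum depth reached: 3

3


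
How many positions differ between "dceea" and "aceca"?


Comparing "dceea" and "aceca" position by position:
  Position 0: 'd' vs 'a' => DIFFER
  Position 1: 'c' vs 'c' => same
  Position 2: 'e' vs 'e' => same
  Position 3: 'e' vs 'c' => DIFFER
  Position 4: 'a' vs 'a' => same
Positions that differ: 2

2


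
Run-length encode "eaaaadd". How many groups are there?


Input: eaaaadd
Scanning for consecutive runs:
  Group 1: 'e' x 1 (positions 0-0)
  Group 2: 'a' x 4 (positions 1-4)
  Group 3: 'd' x 2 (positions 5-6)
Total groups: 3

3


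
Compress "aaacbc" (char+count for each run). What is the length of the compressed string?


Input: aaacbc
Runs:
  'a' x 3 => "a3"
  'c' x 1 => "c1"
  'b' x 1 => "b1"
  'c' x 1 => "c1"
Compressed: "a3c1b1c1"
Compressed length: 8

8


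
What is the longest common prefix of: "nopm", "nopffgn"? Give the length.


Words: nopm, nopffgn
  Position 0: all 'n' => match
  Position 1: all 'o' => match
  Position 2: all 'p' => match
  Position 3: ('m', 'f') => mismatch, stop
LCP = "nop" (length 3)

3


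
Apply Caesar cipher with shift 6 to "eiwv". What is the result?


Caesar cipher: shift "eiwv" by 6
  'e' (pos 4) + 6 = pos 10 = 'k'
  'i' (pos 8) + 6 = pos 14 = 'o'
  'w' (pos 22) + 6 = pos 2 = 'c'
  'v' (pos 21) + 6 = pos 1 = 'b'
Result: kocb

kocb


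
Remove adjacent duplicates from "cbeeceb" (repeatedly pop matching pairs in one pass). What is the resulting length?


Input: cbeeceb
Stack-based adjacent duplicate removal:
  Read 'c': push. Stack: c
  Read 'b': push. Stack: cb
  Read 'e': push. Stack: cbe
  Read 'e': matches stack top 'e' => pop. Stack: cb
  Read 'c': push. Stack: cbc
  Read 'e': push. Stack: cbce
  Read 'b': push. Stack: cbceb
Final stack: "cbceb" (length 5)

5


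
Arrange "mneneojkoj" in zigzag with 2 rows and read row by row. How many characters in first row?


Zigzag "mneneojkoj" into 2 rows:
Placing characters:
  'm' => row 0
  'n' => row 1
  'e' => row 0
  'n' => row 1
  'e' => row 0
  'o' => row 1
  'j' => row 0
  'k' => row 1
  'o' => row 0
  'j' => row 1
Rows:
  Row 0: "meejo"
  Row 1: "nnokj"
First row length: 5

5


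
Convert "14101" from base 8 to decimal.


Input: "14101" in base 8
Positional expansion:
  Digit '1' (value 1) x 8^4 = 4096
  Digit '4' (value 4) x 8^3 = 2048
  Digit '1' (value 1) x 8^2 = 64
  Digit '0' (value 0) x 8^1 = 0
  Digit '1' (value 1) x 8^0 = 1
Sum = 6209

6209


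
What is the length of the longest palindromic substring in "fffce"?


Input: "fffce"
Checking substrings for palindromes:
  [0:3] "fff" (len 3) => palindrome
  [0:2] "ff" (len 2) => palindrome
  [1:3] "ff" (len 2) => palindrome
Longest palindromic substring: "fff" with length 3

3


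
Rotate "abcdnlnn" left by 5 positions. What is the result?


Input: "abcdnlnn", rotate left by 5
First 5 characters: "abcdn"
Remaining characters: "lnn"
Concatenate remaining + first: "lnn" + "abcdn" = "lnnabcdn"

lnnabcdn


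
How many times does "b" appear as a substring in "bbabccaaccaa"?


Searching for "b" in "bbabccaaccaa"
Scanning each position:
  Position 0: "b" => MATCH
  Position 1: "b" => MATCH
  Position 2: "a" => no
  Position 3: "b" => MATCH
  Position 4: "c" => no
  Position 5: "c" => no
  Position 6: "a" => no
  Position 7: "a" => no
  Position 8: "c" => no
  Position 9: "c" => no
  Position 10: "a" => no
  Position 11: "a" => no
Total occurrences: 3

3


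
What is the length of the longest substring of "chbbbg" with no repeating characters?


Input: "chbbbg"
Sliding window (track last position of each char):
  Position 0 ('c'): window [0,0] length 1 -- new best
  Position 1 ('h'): window [0,1] length 2 -- new best
  Position 2 ('b'): window [0,2] length 3 -- new best
  Position 3 ('b'): repeat (last at 2), move window start to 3
  Position 3 ('b'): window [3,3] length 1
  Position 4 ('b'): repeat (last at 3), move window start to 4
  Position 4 ('b'): window [4,4] length 1
  Position 5 ('g'): window [4,5] length 2
Longest substring with no repeats: "chb" with length 3

3


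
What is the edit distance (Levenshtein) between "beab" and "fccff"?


Computing edit distance: "beab" -> "fccff"
DP table:
           f    c    c    f    f
      0    1    2    3    4    5
  b   1    1    2    3    4    5
  e   2    2    2    3    4    5
  a   3    3    3    3    4    5
  b   4    4    4    4    4    5
Edit distance = dp[4][5] = 5

5


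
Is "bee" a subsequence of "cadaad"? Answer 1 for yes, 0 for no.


Check if "bee" is a subsequence of "cadaad"
Greedy scan:
  Position 0 ('c'): no match needed
  Position 1 ('a'): no match needed
  Position 2 ('d'): no match needed
  Position 3 ('a'): no match needed
  Position 4 ('a'): no match needed
  Position 5 ('d'): no match needed
Only matched 0/3 characters => not a subsequence

0


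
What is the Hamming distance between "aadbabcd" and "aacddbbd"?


Comparing "aadbabcd" and "aacddbbd" position by position:
  Position 0: 'a' vs 'a' => same
  Position 1: 'a' vs 'a' => same
  Position 2: 'd' vs 'c' => differ
  Position 3: 'b' vs 'd' => differ
  Position 4: 'a' vs 'd' => differ
  Position 5: 'b' vs 'b' => same
  Position 6: 'c' vs 'b' => differ
  Position 7: 'd' vs 'd' => same
Total differences (Hamming distance): 4

4


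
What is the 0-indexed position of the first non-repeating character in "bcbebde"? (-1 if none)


Input: bcbebde
Character frequencies:
  'b': 3
  'c': 1
  'd': 1
  'e': 2
Scanning left to right for freq == 1:
  Position 0 ('b'): freq=3, skip
  Position 1 ('c'): unique! => answer = 1

1


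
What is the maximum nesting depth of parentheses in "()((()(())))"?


Input: "()((()(())))"
Tracking depth:
  Position 0 '(': depth becomes 1
  Position 1 ')': depth becomes 0
  Position 2 '(': depth becomes 1
  Position 3 '(': depth becomes 2
  Position 4 '(': depth becomes 3
  Position 5 ')': depth becomes 2
  Position 6 '(': depth becomes 3
  Position 7 '(': depth becomes 4
  Position 8 ')': depth becomes 3
  Position 9 ')': depth becomes 2
  Position 10 ')': depth becomes 1
  Position 11 ')': depth becomes 0
Maximum depth reached: 4

4


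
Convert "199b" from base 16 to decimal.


Input: "199b" in base 16
Positional expansion:
  Digit '1' (value 1) x 16^3 = 4096
  Digit '9' (value 9) x 16^2 = 2304
  Digit '9' (value 9) x 16^1 = 144
  Digit 'b' (value 11) x 16^0 = 11
Sum = 6555

6555


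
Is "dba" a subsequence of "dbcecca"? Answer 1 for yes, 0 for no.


Check if "dba" is a subsequence of "dbcecca"
Greedy scan:
  Position 0 ('d'): matches sub[0] = 'd'
  Position 1 ('b'): matches sub[1] = 'b'
  Position 2 ('c'): no match needed
  Position 3 ('e'): no match needed
  Position 4 ('c'): no match needed
  Position 5 ('c'): no match needed
  Position 6 ('a'): matches sub[2] = 'a'
All 3 characters matched => is a subsequence

1


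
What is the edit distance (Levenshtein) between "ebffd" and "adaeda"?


Computing edit distance: "ebffd" -> "adaeda"
DP table:
           a    d    a    e    d    a
      0    1    2    3    4    5    6
  e   1    1    2    3    3    4    5
  b   2    2    2    3    4    4    5
  f   3    3    3    3    4    5    5
  f   4    4    4    4    4    5    6
  d   5    5    4    5    5    4    5
Edit distance = dp[5][6] = 5

5


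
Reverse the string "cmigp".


Input: cmigp
Reading characters right to left:
  Position 4: 'p'
  Position 3: 'g'
  Position 2: 'i'
  Position 1: 'm'
  Position 0: 'c'
Reversed: pgimc

pgimc


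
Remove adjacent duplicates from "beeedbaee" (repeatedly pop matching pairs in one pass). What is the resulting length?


Input: beeedbaee
Stack-based adjacent duplicate removal:
  Read 'b': push. Stack: b
  Read 'e': push. Stack: be
  Read 'e': matches stack top 'e' => pop. Stack: b
  Read 'e': push. Stack: be
  Read 'd': push. Stack: bed
  Read 'b': push. Stack: bedb
  Read 'a': push. Stack: bedba
  Read 'e': push. Stack: bedbae
  Read 'e': matches stack top 'e' => pop. Stack: bedba
Final stack: "bedba" (length 5)

5


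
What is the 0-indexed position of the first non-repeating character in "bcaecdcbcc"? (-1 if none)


Input: bcaecdcbcc
Character frequencies:
  'a': 1
  'b': 2
  'c': 5
  'd': 1
  'e': 1
Scanning left to right for freq == 1:
  Position 0 ('b'): freq=2, skip
  Position 1 ('c'): freq=5, skip
  Position 2 ('a'): unique! => answer = 2

2


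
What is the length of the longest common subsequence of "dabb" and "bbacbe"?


LCS of "dabb" and "bbacbe"
DP table:
           b    b    a    c    b    e
      0    0    0    0    0    0    0
  d   0    0    0    0    0    0    0
  a   0    0    0    1    1    1    1
  b   0    1    1    1    1    2    2
  b   0    1    2    2    2    2    2
LCS length = dp[4][6] = 2

2


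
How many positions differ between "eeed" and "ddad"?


Comparing "eeed" and "ddad" position by position:
  Position 0: 'e' vs 'd' => DIFFER
  Position 1: 'e' vs 'd' => DIFFER
  Position 2: 'e' vs 'a' => DIFFER
  Position 3: 'd' vs 'd' => same
Positions that differ: 3

3


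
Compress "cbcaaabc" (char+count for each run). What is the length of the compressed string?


Input: cbcaaabc
Runs:
  'c' x 1 => "c1"
  'b' x 1 => "b1"
  'c' x 1 => "c1"
  'a' x 3 => "a3"
  'b' x 1 => "b1"
  'c' x 1 => "c1"
Compressed: "c1b1c1a3b1c1"
Compressed length: 12

12


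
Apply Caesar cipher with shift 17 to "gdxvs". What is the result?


Caesar cipher: shift "gdxvs" by 17
  'g' (pos 6) + 17 = pos 23 = 'x'
  'd' (pos 3) + 17 = pos 20 = 'u'
  'x' (pos 23) + 17 = pos 14 = 'o'
  'v' (pos 21) + 17 = pos 12 = 'm'
  's' (pos 18) + 17 = pos 9 = 'j'
Result: xuomj

xuomj


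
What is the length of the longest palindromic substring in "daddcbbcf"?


Input: "daddcbbcf"
Checking substrings for palindromes:
  [4:8] "cbbc" (len 4) => palindrome
  [0:3] "dad" (len 3) => palindrome
  [2:4] "dd" (len 2) => palindrome
  [5:7] "bb" (len 2) => palindrome
Longest palindromic substring: "cbbc" with length 4

4


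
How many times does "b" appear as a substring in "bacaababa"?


Searching for "b" in "bacaababa"
Scanning each position:
  Position 0: "b" => MATCH
  Position 1: "a" => no
  Position 2: "c" => no
  Position 3: "a" => no
  Position 4: "a" => no
  Position 5: "b" => MATCH
  Position 6: "a" => no
  Position 7: "b" => MATCH
  Position 8: "a" => no
Total occurrences: 3

3


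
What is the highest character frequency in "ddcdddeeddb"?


Input: ddcdddeeddb
Character counts:
  'b': 1
  'c': 1
  'd': 7
  'e': 2
Maximum frequency: 7

7


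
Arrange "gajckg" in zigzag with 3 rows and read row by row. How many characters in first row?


Zigzag "gajckg" into 3 rows:
Placing characters:
  'g' => row 0
  'a' => row 1
  'j' => row 2
  'c' => row 1
  'k' => row 0
  'g' => row 1
Rows:
  Row 0: "gk"
  Row 1: "acg"
  Row 2: "j"
First row length: 2

2


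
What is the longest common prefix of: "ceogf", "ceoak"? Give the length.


Words: ceogf, ceoak
  Position 0: all 'c' => match
  Position 1: all 'e' => match
  Position 2: all 'o' => match
  Position 3: ('g', 'a') => mismatch, stop
LCP = "ceo" (length 3)

3


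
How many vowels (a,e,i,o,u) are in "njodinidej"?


Input: njodinidej
Checking each character:
  'n' at position 0: consonant
  'j' at position 1: consonant
  'o' at position 2: vowel (running total: 1)
  'd' at position 3: consonant
  'i' at position 4: vowel (running total: 2)
  'n' at position 5: consonant
  'i' at position 6: vowel (running total: 3)
  'd' at position 7: consonant
  'e' at position 8: vowel (running total: 4)
  'j' at position 9: consonant
Total vowels: 4

4


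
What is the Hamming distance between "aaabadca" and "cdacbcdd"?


Comparing "aaabadca" and "cdacbcdd" position by position:
  Position 0: 'a' vs 'c' => differ
  Position 1: 'a' vs 'd' => differ
  Position 2: 'a' vs 'a' => same
  Position 3: 'b' vs 'c' => differ
  Position 4: 'a' vs 'b' => differ
  Position 5: 'd' vs 'c' => differ
  Position 6: 'c' vs 'd' => differ
  Position 7: 'a' vs 'd' => differ
Total differences (Hamming distance): 7

7


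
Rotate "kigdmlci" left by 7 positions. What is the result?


Input: "kigdmlci", rotate left by 7
First 7 characters: "kigdmlc"
Remaining characters: "i"
Concatenate remaining + first: "i" + "kigdmlc" = "ikigdmlc"

ikigdmlc


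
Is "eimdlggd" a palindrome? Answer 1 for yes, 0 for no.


Input: eimdlggd
Reversed: dggldmie
  Compare pos 0 ('e') with pos 7 ('d'): MISMATCH
  Compare pos 1 ('i') with pos 6 ('g'): MISMATCH
  Compare pos 2 ('m') with pos 5 ('g'): MISMATCH
  Compare pos 3 ('d') with pos 4 ('l'): MISMATCH
Result: not a palindrome

0


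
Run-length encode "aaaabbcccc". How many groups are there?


Input: aaaabbcccc
Scanning for consecutive runs:
  Group 1: 'a' x 4 (positions 0-3)
  Group 2: 'b' x 2 (positions 4-5)
  Group 3: 'c' x 4 (positions 6-9)
Total groups: 3

3


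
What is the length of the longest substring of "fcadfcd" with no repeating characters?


Input: "fcadfcd"
Sliding window (track last position of each char):
  Position 0 ('f'): window [0,0] length 1 -- new best
  Position 1 ('c'): window [0,1] length 2 -- new best
  Position 2 ('a'): window [0,2] length 3 -- new best
  Position 3 ('d'): window [0,3] length 4 -- new best
  Position 4 ('f'): repeat (last at 0), move window start to 1
  Position 4 ('f'): window [1,4] length 4
  Position 5 ('c'): repeat (last at 1), move window start to 2
  Position 5 ('c'): window [2,5] length 4
  Position 6 ('d'): repeat (last at 3), move window start to 4
  Position 6 ('d'): window [4,6] length 3
Longest substring with no repeats: "fcad" with length 4

4


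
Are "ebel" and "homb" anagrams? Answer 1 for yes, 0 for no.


Strings: "ebel", "homb"
Sorted first:  beel
Sorted second: bhmo
Differ at position 1: 'e' vs 'h' => not anagrams

0


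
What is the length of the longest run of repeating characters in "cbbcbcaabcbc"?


Input: "cbbcbcaabcbc"
Scanning for longest run:
  Position 1 ('b'): new char, reset run to 1
  Position 2 ('b'): continues run of 'b', length=2
  Position 3 ('c'): new char, reset run to 1
  Position 4 ('b'): new char, reset run to 1
  Position 5 ('c'): new char, reset run to 1
  Position 6 ('a'): new char, reset run to 1
  Position 7 ('a'): continues run of 'a', length=2
  Position 8 ('b'): new char, reset run to 1
  Position 9 ('c'): new char, reset run to 1
  Position 10 ('b'): new char, reset run to 1
  Position 11 ('c'): new char, reset run to 1
Longest run: 'b' with length 2

2


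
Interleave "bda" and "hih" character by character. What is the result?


Interleaving "bda" and "hih":
  Position 0: 'b' from first, 'h' from second => "bh"
  Position 1: 'd' from first, 'i' from second => "di"
  Position 2: 'a' from first, 'h' from second => "ah"
Result: bhdiah

bhdiah


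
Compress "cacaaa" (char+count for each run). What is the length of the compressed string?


Input: cacaaa
Runs:
  'c' x 1 => "c1"
  'a' x 1 => "a1"
  'c' x 1 => "c1"
  'a' x 3 => "a3"
Compressed: "c1a1c1a3"
Compressed length: 8

8


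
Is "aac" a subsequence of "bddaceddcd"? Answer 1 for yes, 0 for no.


Check if "aac" is a subsequence of "bddaceddcd"
Greedy scan:
  Position 0 ('b'): no match needed
  Position 1 ('d'): no match needed
  Position 2 ('d'): no match needed
  Position 3 ('a'): matches sub[0] = 'a'
  Position 4 ('c'): no match needed
  Position 5 ('e'): no match needed
  Position 6 ('d'): no match needed
  Position 7 ('d'): no match needed
  Position 8 ('c'): no match needed
  Position 9 ('d'): no match needed
Only matched 1/3 characters => not a subsequence

0


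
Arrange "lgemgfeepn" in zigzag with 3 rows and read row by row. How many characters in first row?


Zigzag "lgemgfeepn" into 3 rows:
Placing characters:
  'l' => row 0
  'g' => row 1
  'e' => row 2
  'm' => row 1
  'g' => row 0
  'f' => row 1
  'e' => row 2
  'e' => row 1
  'p' => row 0
  'n' => row 1
Rows:
  Row 0: "lgp"
  Row 1: "gmfen"
  Row 2: "ee"
First row length: 3

3


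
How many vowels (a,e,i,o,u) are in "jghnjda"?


Input: jghnjda
Checking each character:
  'j' at position 0: consonant
  'g' at position 1: consonant
  'h' at position 2: consonant
  'n' at position 3: consonant
  'j' at position 4: consonant
  'd' at position 5: consonant
  'a' at position 6: vowel (running total: 1)
Total vowels: 1

1


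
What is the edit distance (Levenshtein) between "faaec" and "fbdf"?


Computing edit distance: "faaec" -> "fbdf"
DP table:
           f    b    d    f
      0    1    2    3    4
  f   1    0    1    2    3
  a   2    1    1    2    3
  a   3    2    2    2    3
  e   4    3    3    3    3
  c   5    4    4    4    4
Edit distance = dp[5][4] = 4

4


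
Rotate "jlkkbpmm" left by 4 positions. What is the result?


Input: "jlkkbpmm", rotate left by 4
First 4 characters: "jlkk"
Remaining characters: "bpmm"
Concatenate remaining + first: "bpmm" + "jlkk" = "bpmmjlkk"

bpmmjlkk


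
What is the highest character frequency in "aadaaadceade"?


Input: aadaaadceade
Character counts:
  'a': 6
  'c': 1
  'd': 3
  'e': 2
Maximum frequency: 6

6


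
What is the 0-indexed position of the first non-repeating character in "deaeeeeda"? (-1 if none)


Input: deaeeeeda
Character frequencies:
  'a': 2
  'd': 2
  'e': 5
Scanning left to right for freq == 1:
  Position 0 ('d'): freq=2, skip
  Position 1 ('e'): freq=5, skip
  Position 2 ('a'): freq=2, skip
  Position 3 ('e'): freq=5, skip
  Position 4 ('e'): freq=5, skip
  Position 5 ('e'): freq=5, skip
  Position 6 ('e'): freq=5, skip
  Position 7 ('d'): freq=2, skip
  Position 8 ('a'): freq=2, skip
  No unique character found => answer = -1

-1


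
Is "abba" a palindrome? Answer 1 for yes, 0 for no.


Input: abba
Reversed: abba
  Compare pos 0 ('a') with pos 3 ('a'): match
  Compare pos 1 ('b') with pos 2 ('b'): match
Result: palindrome

1


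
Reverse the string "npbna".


Input: npbna
Reading characters right to left:
  Position 4: 'a'
  Position 3: 'n'
  Position 2: 'b'
  Position 1: 'p'
  Position 0: 'n'
Reversed: anbpn

anbpn


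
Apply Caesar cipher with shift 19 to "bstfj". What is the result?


Caesar cipher: shift "bstfj" by 19
  'b' (pos 1) + 19 = pos 20 = 'u'
  's' (pos 18) + 19 = pos 11 = 'l'
  't' (pos 19) + 19 = pos 12 = 'm'
  'f' (pos 5) + 19 = pos 24 = 'y'
  'j' (pos 9) + 19 = pos 2 = 'c'
Result: ulmyc

ulmyc


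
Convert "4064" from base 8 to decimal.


Input: "4064" in base 8
Positional expansion:
  Digit '4' (value 4) x 8^3 = 2048
  Digit '0' (value 0) x 8^2 = 0
  Digit '6' (value 6) x 8^1 = 48
  Digit '4' (value 4) x 8^0 = 4
Sum = 2100

2100


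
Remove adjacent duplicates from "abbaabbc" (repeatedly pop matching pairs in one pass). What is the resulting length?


Input: abbaabbc
Stack-based adjacent duplicate removal:
  Read 'a': push. Stack: a
  Read 'b': push. Stack: ab
  Read 'b': matches stack top 'b' => pop. Stack: a
  Read 'a': matches stack top 'a' => pop. Stack: (empty)
  Read 'a': push. Stack: a
  Read 'b': push. Stack: ab
  Read 'b': matches stack top 'b' => pop. Stack: a
  Read 'c': push. Stack: ac
Final stack: "ac" (length 2)

2


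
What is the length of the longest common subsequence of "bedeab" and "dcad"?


LCS of "bedeab" and "dcad"
DP table:
           d    c    a    d
      0    0    0    0    0
  b   0    0    0    0    0
  e   0    0    0    0    0
  d   0    1    1    1    1
  e   0    1    1    1    1
  a   0    1    1    2    2
  b   0    1    1    2    2
LCS length = dp[6][4] = 2

2


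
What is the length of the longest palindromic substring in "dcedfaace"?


Input: "dcedfaace"
Checking substrings for palindromes:
  [5:7] "aa" (len 2) => palindrome
Longest palindromic substring: "aa" with length 2

2


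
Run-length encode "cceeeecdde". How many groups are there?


Input: cceeeecdde
Scanning for consecutive runs:
  Group 1: 'c' x 2 (positions 0-1)
  Group 2: 'e' x 4 (positions 2-5)
  Group 3: 'c' x 1 (positions 6-6)
  Group 4: 'd' x 2 (positions 7-8)
  Group 5: 'e' x 1 (positions 9-9)
Total groups: 5

5


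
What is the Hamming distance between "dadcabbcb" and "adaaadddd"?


Comparing "dadcabbcb" and "adaaadddd" position by position:
  Position 0: 'd' vs 'a' => differ
  Position 1: 'a' vs 'd' => differ
  Position 2: 'd' vs 'a' => differ
  Position 3: 'c' vs 'a' => differ
  Position 4: 'a' vs 'a' => same
  Position 5: 'b' vs 'd' => differ
  Position 6: 'b' vs 'd' => differ
  Position 7: 'c' vs 'd' => differ
  Position 8: 'b' vs 'd' => differ
Total differences (Hamming distance): 8

8


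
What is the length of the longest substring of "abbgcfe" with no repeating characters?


Input: "abbgcfe"
Sliding window (track last position of each char):
  Position 0 ('a'): window [0,0] length 1 -- new best
  Position 1 ('b'): window [0,1] length 2 -- new best
  Position 2 ('b'): repeat (last at 1), move window start to 2
  Position 2 ('b'): window [2,2] length 1
  Position 3 ('g'): window [2,3] length 2
  Position 4 ('c'): window [2,4] length 3 -- new best
  Position 5 ('f'): window [2,5] length 4 -- new best
  Position 6 ('e'): window [2,6] length 5 -- new best
Longest substring with no repeats: "bgcfe" with length 5

5


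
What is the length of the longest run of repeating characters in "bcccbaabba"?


Input: "bcccbaabba"
Scanning for longest run:
  Position 1 ('c'): new char, reset run to 1
  Position 2 ('c'): continues run of 'c', length=2
  Position 3 ('c'): continues run of 'c', length=3
  Position 4 ('b'): new char, reset run to 1
  Position 5 ('a'): new char, reset run to 1
  Position 6 ('a'): continues run of 'a', length=2
  Position 7 ('b'): new char, reset run to 1
  Position 8 ('b'): continues run of 'b', length=2
  Position 9 ('a'): new char, reset run to 1
Longest run: 'c' with length 3

3


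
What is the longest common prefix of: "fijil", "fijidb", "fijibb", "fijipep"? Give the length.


Words: fijil, fijidb, fijibb, fijipep
  Position 0: all 'f' => match
  Position 1: all 'i' => match
  Position 2: all 'j' => match
  Position 3: all 'i' => match
  Position 4: ('l', 'd', 'b', 'p') => mismatch, stop
LCP = "fiji" (length 4)

4


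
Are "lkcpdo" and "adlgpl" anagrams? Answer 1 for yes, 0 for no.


Strings: "lkcpdo", "adlgpl"
Sorted first:  cdklop
Sorted second: adgllp
Differ at position 0: 'c' vs 'a' => not anagrams

0


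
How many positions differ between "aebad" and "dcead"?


Comparing "aebad" and "dcead" position by position:
  Position 0: 'a' vs 'd' => DIFFER
  Position 1: 'e' vs 'c' => DIFFER
  Position 2: 'b' vs 'e' => DIFFER
  Position 3: 'a' vs 'a' => same
  Position 4: 'd' vs 'd' => same
Positions that differ: 3

3


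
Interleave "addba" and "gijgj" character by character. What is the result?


Interleaving "addba" and "gijgj":
  Position 0: 'a' from first, 'g' from second => "ag"
  Position 1: 'd' from first, 'i' from second => "di"
  Position 2: 'd' from first, 'j' from second => "dj"
  Position 3: 'b' from first, 'g' from second => "bg"
  Position 4: 'a' from first, 'j' from second => "aj"
Result: agdidjbgaj

agdidjbgaj


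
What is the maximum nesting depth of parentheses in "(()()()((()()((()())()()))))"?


Input: "(()()()((()()((()())()()))))"
Tracking depth:
  Position 0 '(': depth becomes 1
  Position 1 '(': depth becomes 2
  Position 2 ')': depth becomes 1
  Position 3 '(': depth becomes 2
  Position 4 ')': depth becomes 1
  Position 5 '(': depth becomes 2
  Position 6 ')': depth becomes 1
  Position 7 '(': depth becomes 2
  Position 8 '(': depth becomes 3
  Position 9 '(': depth becomes 4
  Position 10 ')': depth becomes 3
  Position 11 '(': depth becomes 4
  Position 12 ')': depth becomes 3
  Position 13 '(': depth becomes 4
  Position 14 '(': depth becomes 5
  Position 15 '(': depth becomes 6
  Position 16 ')': depth becomes 5
  Position 17 '(': depth becomes 6
  Position 18 ')': depth becomes 5
  Position 19 ')': depth becomes 4
  Position 20 '(': depth becomes 5
  Position 21 ')': depth becomes 4
  Position 22 '(': depth becomes 5
  Position 23 ')': depth becomes 4
  Position 24 ')': depth becomes 3
  Position 25 ')': depth becomes 2
  Position 26 ')': depth becomes 1
  Position 27 ')': depth becomes 0
Maximum depth reached: 6

6


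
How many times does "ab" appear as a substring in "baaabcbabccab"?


Searching for "ab" in "baaabcbabccab"
Scanning each position:
  Position 0: "ba" => no
  Position 1: "aa" => no
  Position 2: "aa" => no
  Position 3: "ab" => MATCH
  Position 4: "bc" => no
  Position 5: "cb" => no
  Position 6: "ba" => no
  Position 7: "ab" => MATCH
  Position 8: "bc" => no
  Position 9: "cc" => no
  Position 10: "ca" => no
  Position 11: "ab" => MATCH
Total occurrences: 3

3


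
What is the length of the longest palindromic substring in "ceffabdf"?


Input: "ceffabdf"
Checking substrings for palindromes:
  [2:4] "ff" (len 2) => palindrome
Longest palindromic substring: "ff" with length 2

2


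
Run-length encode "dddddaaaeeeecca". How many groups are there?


Input: dddddaaaeeeecca
Scanning for consecutive runs:
  Group 1: 'd' x 5 (positions 0-4)
  Group 2: 'a' x 3 (positions 5-7)
  Group 3: 'e' x 4 (positions 8-11)
  Group 4: 'c' x 2 (positions 12-13)
  Group 5: 'a' x 1 (positions 14-14)
Total groups: 5

5


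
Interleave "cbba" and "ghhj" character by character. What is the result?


Interleaving "cbba" and "ghhj":
  Position 0: 'c' from first, 'g' from second => "cg"
  Position 1: 'b' from first, 'h' from second => "bh"
  Position 2: 'b' from first, 'h' from second => "bh"
  Position 3: 'a' from first, 'j' from second => "aj"
Result: cgbhbhaj

cgbhbhaj


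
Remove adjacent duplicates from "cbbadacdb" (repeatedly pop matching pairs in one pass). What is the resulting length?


Input: cbbadacdb
Stack-based adjacent duplicate removal:
  Read 'c': push. Stack: c
  Read 'b': push. Stack: cb
  Read 'b': matches stack top 'b' => pop. Stack: c
  Read 'a': push. Stack: ca
  Read 'd': push. Stack: cad
  Read 'a': push. Stack: cada
  Read 'c': push. Stack: cadac
  Read 'd': push. Stack: cadacd
  Read 'b': push. Stack: cadacdb
Final stack: "cadacdb" (length 7)

7


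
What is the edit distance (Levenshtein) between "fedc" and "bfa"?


Computing edit distance: "fedc" -> "bfa"
DP table:
           b    f    a
      0    1    2    3
  f   1    1    1    2
  e   2    2    2    2
  d   3    3    3    3
  c   4    4    4    4
Edit distance = dp[4][3] = 4

4


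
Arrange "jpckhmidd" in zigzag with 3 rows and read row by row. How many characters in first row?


Zigzag "jpckhmidd" into 3 rows:
Placing characters:
  'j' => row 0
  'p' => row 1
  'c' => row 2
  'k' => row 1
  'h' => row 0
  'm' => row 1
  'i' => row 2
  'd' => row 1
  'd' => row 0
Rows:
  Row 0: "jhd"
  Row 1: "pkmd"
  Row 2: "ci"
First row length: 3

3


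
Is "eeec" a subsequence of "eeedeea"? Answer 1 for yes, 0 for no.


Check if "eeec" is a subsequence of "eeedeea"
Greedy scan:
  Position 0 ('e'): matches sub[0] = 'e'
  Position 1 ('e'): matches sub[1] = 'e'
  Position 2 ('e'): matches sub[2] = 'e'
  Position 3 ('d'): no match needed
  Position 4 ('e'): no match needed
  Position 5 ('e'): no match needed
  Position 6 ('a'): no match needed
Only matched 3/4 characters => not a subsequence

0


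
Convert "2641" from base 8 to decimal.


Input: "2641" in base 8
Positional expansion:
  Digit '2' (value 2) x 8^3 = 1024
  Digit '6' (value 6) x 8^2 = 384
  Digit '4' (value 4) x 8^1 = 32
  Digit '1' (value 1) x 8^0 = 1
Sum = 1441

1441


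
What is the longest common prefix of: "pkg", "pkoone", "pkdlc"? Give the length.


Words: pkg, pkoone, pkdlc
  Position 0: all 'p' => match
  Position 1: all 'k' => match
  Position 2: ('g', 'o', 'd') => mismatch, stop
LCP = "pk" (length 2)

2


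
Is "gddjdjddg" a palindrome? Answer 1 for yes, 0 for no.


Input: gddjdjddg
Reversed: gddjdjddg
  Compare pos 0 ('g') with pos 8 ('g'): match
  Compare pos 1 ('d') with pos 7 ('d'): match
  Compare pos 2 ('d') with pos 6 ('d'): match
  Compare pos 3 ('j') with pos 5 ('j'): match
Result: palindrome

1


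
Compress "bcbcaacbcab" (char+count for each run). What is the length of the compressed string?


Input: bcbcaacbcab
Runs:
  'b' x 1 => "b1"
  'c' x 1 => "c1"
  'b' x 1 => "b1"
  'c' x 1 => "c1"
  'a' x 2 => "a2"
  'c' x 1 => "c1"
  'b' x 1 => "b1"
  'c' x 1 => "c1"
  'a' x 1 => "a1"
  'b' x 1 => "b1"
Compressed: "b1c1b1c1a2c1b1c1a1b1"
Compressed length: 20

20


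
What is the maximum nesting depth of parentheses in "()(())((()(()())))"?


Input: "()(())((()(()())))"
Tracking depth:
  Position 0 '(': depth becomes 1
  Position 1 ')': depth becomes 0
  Position 2 '(': depth becomes 1
  Position 3 '(': depth becomes 2
  Position 4 ')': depth becomes 1
  Position 5 ')': depth becomes 0
  Position 6 '(': depth becomes 1
  Position 7 '(': depth becomes 2
  Position 8 '(': depth becomes 3
  Position 9 ')': depth becomes 2
  Position 10 '(': depth becomes 3
  Position 11 '(': depth becomes 4
  Position 12 ')': depth becomes 3
  Position 13 '(': depth becomes 4
  Position 14 ')': depth becomes 3
  Position 15 ')': depth becomes 2
  Position 16 ')': depth becomes 1
  Position 17 ')': depth becomes 0
Maximum depth reached: 4

4


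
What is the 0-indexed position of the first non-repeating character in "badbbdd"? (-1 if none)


Input: badbbdd
Character frequencies:
  'a': 1
  'b': 3
  'd': 3
Scanning left to right for freq == 1:
  Position 0 ('b'): freq=3, skip
  Position 1 ('a'): unique! => answer = 1

1


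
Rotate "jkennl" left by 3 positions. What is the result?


Input: "jkennl", rotate left by 3
First 3 characters: "jke"
Remaining characters: "nnl"
Concatenate remaining + first: "nnl" + "jke" = "nnljke"

nnljke


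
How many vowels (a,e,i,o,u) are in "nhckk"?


Input: nhckk
Checking each character:
  'n' at position 0: consonant
  'h' at position 1: consonant
  'c' at position 2: consonant
  'k' at position 3: consonant
  'k' at position 4: consonant
Total vowels: 0

0


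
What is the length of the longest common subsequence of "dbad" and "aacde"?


LCS of "dbad" and "aacde"
DP table:
           a    a    c    d    e
      0    0    0    0    0    0
  d   0    0    0    0    1    1
  b   0    0    0    0    1    1
  a   0    1    1    1    1    1
  d   0    1    1    1    2    2
LCS length = dp[4][5] = 2

2


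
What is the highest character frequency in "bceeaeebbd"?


Input: bceeaeebbd
Character counts:
  'a': 1
  'b': 3
  'c': 1
  'd': 1
  'e': 4
Maximum frequency: 4

4


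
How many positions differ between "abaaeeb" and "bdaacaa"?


Comparing "abaaeeb" and "bdaacaa" position by position:
  Position 0: 'a' vs 'b' => DIFFER
  Position 1: 'b' vs 'd' => DIFFER
  Position 2: 'a' vs 'a' => same
  Position 3: 'a' vs 'a' => same
  Position 4: 'e' vs 'c' => DIFFER
  Position 5: 'e' vs 'a' => DIFFER
  Position 6: 'b' vs 'a' => DIFFER
Positions that differ: 5

5
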